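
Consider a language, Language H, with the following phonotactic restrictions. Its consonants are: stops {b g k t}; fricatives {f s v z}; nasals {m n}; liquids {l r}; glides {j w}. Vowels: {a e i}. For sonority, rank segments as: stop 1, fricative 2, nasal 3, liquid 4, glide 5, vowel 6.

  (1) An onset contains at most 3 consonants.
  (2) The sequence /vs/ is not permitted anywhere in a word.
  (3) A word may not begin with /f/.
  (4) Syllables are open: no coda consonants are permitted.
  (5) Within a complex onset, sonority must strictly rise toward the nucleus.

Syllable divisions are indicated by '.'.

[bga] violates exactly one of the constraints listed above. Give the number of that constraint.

[bga]: syllable 1 onset /bg/: /b/ (stop, 1) → /g/ (stop, 1) does not rise.
This is a violation of constraint 5: "Within a complex onset, sonority must strictly rise toward the nucleus."
The remaining constraints (1, 2, 3, 4) are satisfied.

5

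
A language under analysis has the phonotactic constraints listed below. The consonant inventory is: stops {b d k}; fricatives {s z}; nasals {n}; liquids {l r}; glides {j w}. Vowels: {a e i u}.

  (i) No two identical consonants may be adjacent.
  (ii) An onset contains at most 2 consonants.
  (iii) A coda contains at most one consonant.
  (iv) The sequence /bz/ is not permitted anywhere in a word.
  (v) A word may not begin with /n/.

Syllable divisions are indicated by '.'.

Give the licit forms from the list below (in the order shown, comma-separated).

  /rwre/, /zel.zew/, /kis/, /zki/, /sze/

/rwre/ — violates constraint (ii): syllable 1 onset /rwr/ has 3 consonants (> 2) → illicit
/zel.zew/ — σ1 onset /z/, coda /l/ ok; σ2 onset /z/, coda /w/ ok → licit
/kis/ — σ1 onset /k/, coda /s/ ok → licit
/zki/ — σ1 onset /zk/ (2C), coda /∅/ ok → licit
/sze/ — σ1 onset /sz/ (2C), coda /∅/ ok → licit

/zel.zew/, /kis/, /zki/, /sze/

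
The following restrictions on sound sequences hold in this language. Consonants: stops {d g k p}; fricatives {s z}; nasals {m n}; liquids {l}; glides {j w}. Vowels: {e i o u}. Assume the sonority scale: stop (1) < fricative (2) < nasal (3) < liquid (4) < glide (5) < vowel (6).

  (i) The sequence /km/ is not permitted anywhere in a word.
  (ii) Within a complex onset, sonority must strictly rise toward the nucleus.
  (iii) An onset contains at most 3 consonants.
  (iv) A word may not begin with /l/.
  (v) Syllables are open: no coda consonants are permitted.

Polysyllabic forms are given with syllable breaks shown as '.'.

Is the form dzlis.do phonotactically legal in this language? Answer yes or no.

no

dzlis.do — violates constraint (v): syllable 1 coda /s/ has 1 consonant (> 0) → phonotactically illegal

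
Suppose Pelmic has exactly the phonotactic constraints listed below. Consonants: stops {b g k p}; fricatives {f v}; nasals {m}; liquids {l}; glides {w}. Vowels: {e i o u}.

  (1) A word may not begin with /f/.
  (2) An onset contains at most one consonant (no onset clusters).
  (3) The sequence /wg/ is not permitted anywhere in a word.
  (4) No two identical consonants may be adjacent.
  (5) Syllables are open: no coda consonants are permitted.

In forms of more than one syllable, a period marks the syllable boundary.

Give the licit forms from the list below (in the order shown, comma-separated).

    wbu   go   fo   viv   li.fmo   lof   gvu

go

wbu — violates constraint 2: syllable 1 onset /wb/ has 2 consonants (> 1) → illicit
go — σ1 onset /g/, coda /∅/ ok → licit
fo — violates constraint 1: word begins with /f/ → illicit
viv — violates constraint 5: syllable 1 coda /v/ has 1 consonant (> 0) → illicit
li.fmo — violates constraint 2: syllable 2 onset /fm/ has 2 consonants (> 1) → illicit
lof — violates constraint 5: syllable 1 coda /f/ has 1 consonant (> 0) → illicit
gvu — violates constraint 2: syllable 1 onset /gv/ has 2 consonants (> 1) → illicit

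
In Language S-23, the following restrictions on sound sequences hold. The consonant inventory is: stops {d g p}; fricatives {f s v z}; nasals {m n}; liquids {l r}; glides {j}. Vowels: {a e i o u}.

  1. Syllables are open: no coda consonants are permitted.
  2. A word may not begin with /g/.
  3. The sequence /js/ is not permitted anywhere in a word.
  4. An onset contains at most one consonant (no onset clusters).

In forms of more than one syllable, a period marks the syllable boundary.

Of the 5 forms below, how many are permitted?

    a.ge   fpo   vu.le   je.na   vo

a.ge — σ1 onset /∅/, coda /∅/ ok; σ2 onset /g/, coda /∅/ ok → permitted
fpo — violates constraint 4: syllable 1 onset /fp/ has 2 consonants (> 1) → not permitted
vu.le — σ1 onset /v/, coda /∅/ ok; σ2 onset /l/, coda /∅/ ok → permitted
je.na — σ1 onset /j/, coda /∅/ ok; σ2 onset /n/, coda /∅/ ok → permitted
vo — σ1 onset /v/, coda /∅/ ok → permitted
Permitted: a.ge, vu.le, je.na, vo → 4.

4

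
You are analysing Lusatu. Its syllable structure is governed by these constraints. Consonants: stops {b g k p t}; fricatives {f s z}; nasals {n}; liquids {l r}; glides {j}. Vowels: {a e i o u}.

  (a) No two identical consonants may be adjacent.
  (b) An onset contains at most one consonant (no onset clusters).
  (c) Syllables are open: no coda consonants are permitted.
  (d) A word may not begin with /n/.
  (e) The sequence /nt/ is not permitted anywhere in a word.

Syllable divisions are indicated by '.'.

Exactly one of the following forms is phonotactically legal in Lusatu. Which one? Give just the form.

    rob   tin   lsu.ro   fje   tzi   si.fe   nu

rob — violates constraint (c): syllable 1 coda /b/ has 1 consonant (> 0) → phonotactically illegal
tin — violates constraint (c): syllable 1 coda /n/ has 1 consonant (> 0) → phonotactically illegal
lsu.ro — violates constraint (b): syllable 1 onset /ls/ has 2 consonants (> 1) → phonotactically illegal
fje — violates constraint (b): syllable 1 onset /fj/ has 2 consonants (> 1) → phonotactically illegal
tzi — violates constraint (b): syllable 1 onset /tz/ has 2 consonants (> 1) → phonotactically illegal
si.fe — σ1 onset /s/, coda /∅/ ok; σ2 onset /f/, coda /∅/ ok → phonotactically legal
nu — violates constraint (d): word begins with /n/ → phonotactically illegal

si.fe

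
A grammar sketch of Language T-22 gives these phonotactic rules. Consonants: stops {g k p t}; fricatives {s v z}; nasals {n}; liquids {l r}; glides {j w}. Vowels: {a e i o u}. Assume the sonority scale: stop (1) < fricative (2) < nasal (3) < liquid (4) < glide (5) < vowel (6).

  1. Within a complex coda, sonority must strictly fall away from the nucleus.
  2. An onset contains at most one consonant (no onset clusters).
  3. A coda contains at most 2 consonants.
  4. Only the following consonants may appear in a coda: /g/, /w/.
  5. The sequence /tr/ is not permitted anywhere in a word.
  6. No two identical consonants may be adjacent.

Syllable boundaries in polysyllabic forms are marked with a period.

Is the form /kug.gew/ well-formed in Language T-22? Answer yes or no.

no

/kug.gew/ — violates constraint 6: adjacent identical consonants /gg/ → ill-formed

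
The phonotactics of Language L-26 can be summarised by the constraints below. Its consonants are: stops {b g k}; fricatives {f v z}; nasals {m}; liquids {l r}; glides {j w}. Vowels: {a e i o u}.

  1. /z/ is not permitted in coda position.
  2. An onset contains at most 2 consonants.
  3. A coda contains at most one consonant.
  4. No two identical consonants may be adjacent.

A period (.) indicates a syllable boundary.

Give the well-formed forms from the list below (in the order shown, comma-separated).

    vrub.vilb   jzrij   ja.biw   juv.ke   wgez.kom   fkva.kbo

vrub.vilb — violates constraint 3: syllable 2 coda /lb/ has 2 consonants (> 1) → ill-formed
jzrij — violates constraint 2: syllable 1 onset /jzr/ has 3 consonants (> 2) → ill-formed
ja.biw — σ1 onset /j/, coda /∅/ ok; σ2 onset /b/, coda /w/ ok → well-formed
juv.ke — σ1 onset /j/, coda /v/ ok; σ2 onset /k/, coda /∅/ ok → well-formed
wgez.kom — violates constraint 1: syllable 1 coda contains /z/ → ill-formed
fkva.kbo — violates constraint 2: syllable 1 onset /fkv/ has 3 consonants (> 2) → ill-formed

ja.biw, juv.ke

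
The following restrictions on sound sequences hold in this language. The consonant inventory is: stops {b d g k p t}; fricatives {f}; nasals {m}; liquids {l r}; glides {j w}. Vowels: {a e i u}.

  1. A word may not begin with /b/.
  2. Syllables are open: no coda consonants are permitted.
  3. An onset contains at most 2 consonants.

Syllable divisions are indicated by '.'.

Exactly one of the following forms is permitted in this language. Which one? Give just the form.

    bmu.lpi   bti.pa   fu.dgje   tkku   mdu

bmu.lpi — violates constraint 1: word begins with /b/ → not permitted
bti.pa — violates constraint 1: word begins with /b/ → not permitted
fu.dgje — violates constraint 3: syllable 2 onset /dgj/ has 3 consonants (> 2) → not permitted
tkku — violates constraint 3: syllable 1 onset /tkk/ has 3 consonants (> 2) → not permitted
mdu — σ1 onset /md/ (2C), coda /∅/ ok → permitted

mdu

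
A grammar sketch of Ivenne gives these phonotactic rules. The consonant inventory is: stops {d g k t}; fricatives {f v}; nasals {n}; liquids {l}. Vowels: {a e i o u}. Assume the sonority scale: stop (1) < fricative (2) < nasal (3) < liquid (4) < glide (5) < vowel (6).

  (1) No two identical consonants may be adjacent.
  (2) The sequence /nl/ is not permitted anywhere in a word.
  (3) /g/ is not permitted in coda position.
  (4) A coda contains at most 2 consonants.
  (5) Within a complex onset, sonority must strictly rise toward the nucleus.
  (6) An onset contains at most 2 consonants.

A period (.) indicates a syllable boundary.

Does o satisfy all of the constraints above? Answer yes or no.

o — σ1 onset /∅/, coda /∅/ ok → licit

yes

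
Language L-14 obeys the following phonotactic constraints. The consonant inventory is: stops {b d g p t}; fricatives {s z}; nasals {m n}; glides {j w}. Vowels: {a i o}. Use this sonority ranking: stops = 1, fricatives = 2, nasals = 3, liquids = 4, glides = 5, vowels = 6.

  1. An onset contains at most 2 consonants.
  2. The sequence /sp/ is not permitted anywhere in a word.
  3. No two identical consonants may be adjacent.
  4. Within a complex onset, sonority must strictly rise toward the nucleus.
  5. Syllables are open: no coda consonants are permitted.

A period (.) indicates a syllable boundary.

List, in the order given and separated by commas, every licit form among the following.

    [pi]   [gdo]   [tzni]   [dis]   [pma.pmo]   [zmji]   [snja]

[pi] — σ1 onset /p/, coda /∅/ ok → licit
[gdo] — violates constraint 4: syllable 1 onset /gd/: /g/ (stop, 1) → /d/ (stop, 1) does not rise → illicit
[tzni] — violates constraint 1: syllable 1 onset /tzn/ has 3 consonants (> 2) → illicit
[dis] — violates constraint 5: syllable 1 coda /s/ has 1 consonant (> 0) → illicit
[pma.pmo] — σ1 onset /pm/ (1→3 rises), coda /∅/ ok; σ2 onset /pm/ (1→3 rises), coda /∅/ ok → licit
[zmji] — violates constraint 1: syllable 1 onset /zmj/ has 3 consonants (> 2) → illicit
[snja] — violates constraint 1: syllable 1 onset /snj/ has 3 consonants (> 2) → illicit

[pi], [pma.pmo]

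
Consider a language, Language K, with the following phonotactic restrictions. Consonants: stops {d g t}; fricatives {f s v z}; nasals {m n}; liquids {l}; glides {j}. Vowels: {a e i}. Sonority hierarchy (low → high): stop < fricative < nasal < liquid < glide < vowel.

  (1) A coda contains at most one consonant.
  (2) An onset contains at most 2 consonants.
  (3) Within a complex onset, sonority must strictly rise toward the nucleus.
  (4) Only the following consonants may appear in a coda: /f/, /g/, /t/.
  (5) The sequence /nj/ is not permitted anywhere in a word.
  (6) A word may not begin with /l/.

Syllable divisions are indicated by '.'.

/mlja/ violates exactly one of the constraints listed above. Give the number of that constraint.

2

/mlja/: syllable 1 onset /mlj/ has 3 consonants (> 2).
This is a violation of constraint 2: "An onset contains at most 2 consonants."
The remaining constraints (1, 3, 4, 5, 6) are satisfied.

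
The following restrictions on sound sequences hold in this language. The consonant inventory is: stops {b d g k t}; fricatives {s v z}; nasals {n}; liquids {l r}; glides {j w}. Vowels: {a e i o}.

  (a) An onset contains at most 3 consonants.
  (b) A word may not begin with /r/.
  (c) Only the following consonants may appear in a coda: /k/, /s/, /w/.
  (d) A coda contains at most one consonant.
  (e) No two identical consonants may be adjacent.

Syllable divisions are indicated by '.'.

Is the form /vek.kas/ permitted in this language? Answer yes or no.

/vek.kas/ — violates constraint (e): adjacent identical consonants /kk/ → not permitted

no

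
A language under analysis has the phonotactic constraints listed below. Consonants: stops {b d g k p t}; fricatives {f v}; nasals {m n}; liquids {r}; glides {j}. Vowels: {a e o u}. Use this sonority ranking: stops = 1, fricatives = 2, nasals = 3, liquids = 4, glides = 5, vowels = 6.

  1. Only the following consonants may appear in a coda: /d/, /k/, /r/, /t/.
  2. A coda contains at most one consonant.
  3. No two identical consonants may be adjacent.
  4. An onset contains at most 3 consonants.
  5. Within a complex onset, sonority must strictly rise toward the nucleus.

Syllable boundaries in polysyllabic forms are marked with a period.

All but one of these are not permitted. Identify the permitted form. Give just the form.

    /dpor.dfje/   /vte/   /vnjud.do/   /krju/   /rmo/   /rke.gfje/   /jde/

/dpor.dfje/ — violates constraint 5: syllable 1 onset /dp/: /d/ (stop, 1) → /p/ (stop, 1) does not rise → not permitted
/vte/ — violates constraint 5: syllable 1 onset /vt/: /v/ (fricative, 2) → /t/ (stop, 1) does not rise → not permitted
/vnjud.do/ — violates constraint 3: adjacent identical consonants /dd/ → not permitted
/krju/ — σ1 onset /krj/ (1→4→5 rises), coda /∅/ ok → permitted
/rmo/ — violates constraint 5: syllable 1 onset /rm/: /r/ (liquid, 4) → /m/ (nasal, 3) does not rise → not permitted
/rke.gfje/ — violates constraint 5: syllable 1 onset /rk/: /r/ (liquid, 4) → /k/ (stop, 1) does not rise → not permitted
/jde/ — violates constraint 5: syllable 1 onset /jd/: /j/ (glide, 5) → /d/ (stop, 1) does not rise → not permitted

/krju/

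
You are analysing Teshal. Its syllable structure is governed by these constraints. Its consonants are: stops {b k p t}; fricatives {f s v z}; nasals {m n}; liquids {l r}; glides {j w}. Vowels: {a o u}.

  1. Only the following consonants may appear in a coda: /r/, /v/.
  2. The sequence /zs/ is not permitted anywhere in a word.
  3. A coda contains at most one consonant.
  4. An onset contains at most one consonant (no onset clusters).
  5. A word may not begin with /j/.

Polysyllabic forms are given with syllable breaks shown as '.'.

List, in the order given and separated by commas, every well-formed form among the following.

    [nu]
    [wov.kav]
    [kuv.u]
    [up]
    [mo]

[nu], [wov.kav], [kuv.u], [mo]

[nu] — σ1 onset /n/, coda /∅/ ok → well-formed
[wov.kav] — σ1 onset /w/, coda /v/ ok; σ2 onset /k/, coda /v/ ok → well-formed
[kuv.u] — σ1 onset /k/, coda /v/ ok; σ2 onset /∅/, coda /∅/ ok → well-formed
[up] — violates constraint 1: syllable 1 coda contains /p/, which is not a licensed coda consonant → ill-formed
[mo] — σ1 onset /m/, coda /∅/ ok → well-formed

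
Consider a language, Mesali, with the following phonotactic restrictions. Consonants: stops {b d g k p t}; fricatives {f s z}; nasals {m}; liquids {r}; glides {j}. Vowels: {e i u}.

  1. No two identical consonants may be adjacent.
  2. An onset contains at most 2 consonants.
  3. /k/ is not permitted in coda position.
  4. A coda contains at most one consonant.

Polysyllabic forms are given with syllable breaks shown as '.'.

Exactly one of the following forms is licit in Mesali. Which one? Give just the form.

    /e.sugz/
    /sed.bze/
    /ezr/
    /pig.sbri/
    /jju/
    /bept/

/e.sugz/ — violates constraint 4: syllable 2 coda /gz/ has 2 consonants (> 1) → illicit
/sed.bze/ — σ1 onset /s/, coda /d/ ok; σ2 onset /bz/ (2C), coda /∅/ ok → licit
/ezr/ — violates constraint 4: syllable 1 coda /zr/ has 2 consonants (> 1) → illicit
/pig.sbri/ — violates constraint 2: syllable 2 onset /sbr/ has 3 consonants (> 2) → illicit
/jju/ — violates constraint 1: adjacent identical consonants /jj/ → illicit
/bept/ — violates constraint 4: syllable 1 coda /pt/ has 2 consonants (> 1) → illicit

/sed.bze/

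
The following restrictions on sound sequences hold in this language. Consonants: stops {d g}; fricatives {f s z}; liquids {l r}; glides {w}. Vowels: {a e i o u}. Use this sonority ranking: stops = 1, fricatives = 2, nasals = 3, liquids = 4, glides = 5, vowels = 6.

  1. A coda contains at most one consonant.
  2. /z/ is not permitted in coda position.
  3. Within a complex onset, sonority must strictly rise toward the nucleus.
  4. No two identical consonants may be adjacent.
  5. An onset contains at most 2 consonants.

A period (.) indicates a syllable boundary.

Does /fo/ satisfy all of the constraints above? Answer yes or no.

yes

/fo/ — σ1 onset /f/, coda /∅/ ok → licit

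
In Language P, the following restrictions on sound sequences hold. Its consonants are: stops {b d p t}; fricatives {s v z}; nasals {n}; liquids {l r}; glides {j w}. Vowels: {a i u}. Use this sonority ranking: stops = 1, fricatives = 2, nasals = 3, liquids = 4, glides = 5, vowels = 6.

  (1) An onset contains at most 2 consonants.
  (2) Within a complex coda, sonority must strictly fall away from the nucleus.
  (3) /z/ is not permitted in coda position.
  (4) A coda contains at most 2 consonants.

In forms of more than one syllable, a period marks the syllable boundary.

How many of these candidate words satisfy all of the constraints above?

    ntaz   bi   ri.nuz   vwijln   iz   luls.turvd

1

ntaz — violates constraint 3: syllable 1 coda contains /z/ → phonotactically illegal
bi — σ1 onset /b/, coda /∅/ ok → phonotactically legal
ri.nuz — violates constraint 3: syllable 2 coda contains /z/ → phonotactically illegal
vwijln — violates constraint 4: syllable 1 coda /jln/ has 3 consonants (> 2) → phonotactically illegal
iz — violates constraint 3: syllable 1 coda contains /z/ → phonotactically illegal
luls.turvd — violates constraint 4: syllable 2 coda /rvd/ has 3 consonants (> 2) → phonotactically illegal
Phonotactically legal: bi → 1.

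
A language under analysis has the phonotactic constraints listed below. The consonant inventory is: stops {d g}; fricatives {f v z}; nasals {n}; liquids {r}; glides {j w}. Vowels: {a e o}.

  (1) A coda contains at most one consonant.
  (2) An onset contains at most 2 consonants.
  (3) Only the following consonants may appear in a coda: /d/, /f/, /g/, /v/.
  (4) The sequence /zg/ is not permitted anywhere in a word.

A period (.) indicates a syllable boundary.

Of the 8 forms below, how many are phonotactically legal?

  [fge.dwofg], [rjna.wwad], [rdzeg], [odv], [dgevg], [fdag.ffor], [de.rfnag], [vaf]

1

[fge.dwofg] — violates constraint 1: syllable 2 coda /fg/ has 2 consonants (> 1) → phonotactically illegal
[rjna.wwad] — violates constraint 2: syllable 1 onset /rjn/ has 3 consonants (> 2) → phonotactically illegal
[rdzeg] — violates constraint 2: syllable 1 onset /rdz/ has 3 consonants (> 2) → phonotactically illegal
[odv] — violates constraint 1: syllable 1 coda /dv/ has 2 consonants (> 1) → phonotactically illegal
[dgevg] — violates constraint 1: syllable 1 coda /vg/ has 2 consonants (> 1) → phonotactically illegal
[fdag.ffor] — violates constraint 3: syllable 2 coda contains /r/, which is not a licensed coda consonant → phonotactically illegal
[de.rfnag] — violates constraint 2: syllable 2 onset /rfn/ has 3 consonants (> 2) → phonotactically illegal
[vaf] — σ1 onset /v/, coda /f/ ok → phonotactically legal
Phonotactically legal: [vaf] → 1.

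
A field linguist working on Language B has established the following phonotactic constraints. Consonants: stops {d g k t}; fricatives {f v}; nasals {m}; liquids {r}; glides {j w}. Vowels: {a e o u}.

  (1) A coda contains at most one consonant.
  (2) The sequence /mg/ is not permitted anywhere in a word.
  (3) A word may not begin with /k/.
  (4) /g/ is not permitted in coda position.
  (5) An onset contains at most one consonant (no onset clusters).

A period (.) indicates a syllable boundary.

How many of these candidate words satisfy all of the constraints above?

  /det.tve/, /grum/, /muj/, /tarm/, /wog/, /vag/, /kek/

/det.tve/ — violates constraint 5: syllable 2 onset /tv/ has 2 consonants (> 1) → illicit
/grum/ — violates constraint 5: syllable 1 onset /gr/ has 2 consonants (> 1) → illicit
/muj/ — σ1 onset /m/, coda /j/ ok → licit
/tarm/ — violates constraint 1: syllable 1 coda /rm/ has 2 consonants (> 1) → illicit
/wog/ — violates constraint 4: syllable 1 coda contains /g/ → illicit
/vag/ — violates constraint 4: syllable 1 coda contains /g/ → illicit
/kek/ — violates constraint 3: word begins with /k/ → illicit
Licit: /muj/ → 1.

1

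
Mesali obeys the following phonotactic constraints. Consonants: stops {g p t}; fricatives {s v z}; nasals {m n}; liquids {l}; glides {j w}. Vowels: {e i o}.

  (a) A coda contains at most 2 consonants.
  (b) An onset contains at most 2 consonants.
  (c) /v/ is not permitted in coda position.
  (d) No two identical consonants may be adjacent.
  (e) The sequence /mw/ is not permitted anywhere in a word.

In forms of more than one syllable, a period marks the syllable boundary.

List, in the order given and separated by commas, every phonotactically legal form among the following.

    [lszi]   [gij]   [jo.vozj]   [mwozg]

[lszi] — violates constraint (b): syllable 1 onset /lsz/ has 3 consonants (> 2) → phonotactically illegal
[gij] — σ1 onset /g/, coda /j/ ok → phonotactically legal
[jo.vozj] — σ1 onset /j/, coda /∅/ ok; σ2 onset /v/, coda /zj/ (2C) ok → phonotactically legal
[mwozg] — violates constraint (e): contains banned sequence /mw/ → phonotactically illegal

[gij], [jo.vozj]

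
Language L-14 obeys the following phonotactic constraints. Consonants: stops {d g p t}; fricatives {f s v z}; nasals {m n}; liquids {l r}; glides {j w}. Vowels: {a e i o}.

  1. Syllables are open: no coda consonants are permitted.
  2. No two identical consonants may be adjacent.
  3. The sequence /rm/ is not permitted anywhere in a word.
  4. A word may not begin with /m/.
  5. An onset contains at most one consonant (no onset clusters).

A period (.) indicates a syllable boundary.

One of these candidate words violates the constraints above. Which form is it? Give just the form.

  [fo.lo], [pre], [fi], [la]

[fo.lo] — σ1 onset /f/, coda /∅/ ok; σ2 onset /l/, coda /∅/ ok → well-formed
[pre] — violates constraint 5: syllable 1 onset /pr/ has 2 consonants (> 1) → ill-formed
[fi] — σ1 onset /f/, coda /∅/ ok → well-formed
[la] — σ1 onset /l/, coda /∅/ ok → well-formed

[pre]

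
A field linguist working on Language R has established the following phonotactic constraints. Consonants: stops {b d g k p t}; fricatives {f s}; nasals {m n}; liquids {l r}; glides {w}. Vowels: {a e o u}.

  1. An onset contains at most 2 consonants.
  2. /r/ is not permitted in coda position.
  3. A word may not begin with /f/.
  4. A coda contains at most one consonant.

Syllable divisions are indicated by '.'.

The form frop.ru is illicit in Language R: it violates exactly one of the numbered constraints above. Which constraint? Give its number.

frop.ru: word begins with /f/.
This is a violation of constraint 3: "A word may not begin with /f/."
The remaining constraints (1, 2, 4) are satisfied.

3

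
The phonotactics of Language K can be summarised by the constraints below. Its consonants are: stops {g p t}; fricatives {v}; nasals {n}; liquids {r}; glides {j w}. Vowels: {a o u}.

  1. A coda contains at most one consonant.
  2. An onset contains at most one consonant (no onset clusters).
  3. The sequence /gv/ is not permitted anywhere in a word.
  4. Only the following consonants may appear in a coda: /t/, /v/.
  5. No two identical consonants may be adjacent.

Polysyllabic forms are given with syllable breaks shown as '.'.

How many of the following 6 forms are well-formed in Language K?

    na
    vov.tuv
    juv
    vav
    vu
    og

5

na — σ1 onset /n/, coda /∅/ ok → well-formed
vov.tuv — σ1 onset /v/, coda /v/ ok; σ2 onset /t/, coda /v/ ok → well-formed
juv — σ1 onset /j/, coda /v/ ok → well-formed
vav — σ1 onset /v/, coda /v/ ok → well-formed
vu — σ1 onset /v/, coda /∅/ ok → well-formed
og — violates constraint 4: syllable 1 coda contains /g/, which is not a licensed coda consonant → ill-formed
Well-formed: na, vov.tuv, juv, vav, vu → 5.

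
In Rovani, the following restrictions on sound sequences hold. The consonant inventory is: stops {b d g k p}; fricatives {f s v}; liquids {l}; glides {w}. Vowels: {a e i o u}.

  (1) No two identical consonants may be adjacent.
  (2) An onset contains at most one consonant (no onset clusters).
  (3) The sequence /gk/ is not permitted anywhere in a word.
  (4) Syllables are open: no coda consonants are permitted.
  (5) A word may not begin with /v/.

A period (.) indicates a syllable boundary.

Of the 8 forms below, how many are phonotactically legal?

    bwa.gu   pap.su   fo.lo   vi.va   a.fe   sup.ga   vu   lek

2

bwa.gu — violates constraint 2: syllable 1 onset /bw/ has 2 consonants (> 1) → phonotactically illegal
pap.su — violates constraint 4: syllable 1 coda /p/ has 1 consonant (> 0) → phonotactically illegal
fo.lo — σ1 onset /f/, coda /∅/ ok; σ2 onset /l/, coda /∅/ ok → phonotactically legal
vi.va — violates constraint 5: word begins with /v/ → phonotactically illegal
a.fe — σ1 onset /∅/, coda /∅/ ok; σ2 onset /f/, coda /∅/ ok → phonotactically legal
sup.ga — violates constraint 4: syllable 1 coda /p/ has 1 consonant (> 0) → phonotactically illegal
vu — violates constraint 5: word begins with /v/ → phonotactically illegal
lek — violates constraint 4: syllable 1 coda /k/ has 1 consonant (> 0) → phonotactically illegal
Phonotactically legal: fo.lo, a.fe → 2.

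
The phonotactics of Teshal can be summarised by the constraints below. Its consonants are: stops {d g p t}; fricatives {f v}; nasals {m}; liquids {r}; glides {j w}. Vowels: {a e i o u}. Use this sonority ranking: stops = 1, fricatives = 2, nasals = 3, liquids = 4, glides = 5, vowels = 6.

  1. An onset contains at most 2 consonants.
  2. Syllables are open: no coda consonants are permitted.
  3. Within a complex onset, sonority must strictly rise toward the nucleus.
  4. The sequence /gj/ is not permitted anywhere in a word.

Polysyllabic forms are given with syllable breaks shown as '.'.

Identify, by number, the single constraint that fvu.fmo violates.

fvu.fmo: syllable 1 onset /fv/: /f/ (fricative, 2) → /v/ (fricative, 2) does not rise.
This is a violation of constraint 3: "Within a complex onset, sonority must strictly rise toward the nucleus."
The remaining constraints (1, 2, 4) are satisfied.

3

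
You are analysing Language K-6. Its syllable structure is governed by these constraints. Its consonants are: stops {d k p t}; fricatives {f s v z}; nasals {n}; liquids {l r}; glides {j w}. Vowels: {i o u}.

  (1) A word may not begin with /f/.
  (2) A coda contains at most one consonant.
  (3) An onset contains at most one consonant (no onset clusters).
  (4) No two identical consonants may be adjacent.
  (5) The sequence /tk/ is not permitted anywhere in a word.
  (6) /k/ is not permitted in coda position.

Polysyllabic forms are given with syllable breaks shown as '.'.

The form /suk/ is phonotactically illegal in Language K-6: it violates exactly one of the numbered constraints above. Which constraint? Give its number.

6

/suk/: syllable 1 coda contains /k/.
This is a violation of constraint 6: "/k/ is not permitted in coda position."
The remaining constraints (1, 2, 3, 4, 5) are satisfied.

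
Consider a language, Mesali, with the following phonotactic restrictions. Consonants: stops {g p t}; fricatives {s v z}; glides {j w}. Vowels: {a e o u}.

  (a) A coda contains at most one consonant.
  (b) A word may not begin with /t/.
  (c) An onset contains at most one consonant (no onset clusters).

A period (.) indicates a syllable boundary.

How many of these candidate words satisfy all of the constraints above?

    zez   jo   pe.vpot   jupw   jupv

2

zez — σ1 onset /z/, coda /z/ ok → permitted
jo — σ1 onset /j/, coda /∅/ ok → permitted
pe.vpot — violates constraint (c): syllable 2 onset /vp/ has 2 consonants (> 1) → not permitted
jupw — violates constraint (a): syllable 1 coda /pw/ has 2 consonants (> 1) → not permitted
jupv — violates constraint (a): syllable 1 coda /pv/ has 2 consonants (> 1) → not permitted
Permitted: zez, jo → 2.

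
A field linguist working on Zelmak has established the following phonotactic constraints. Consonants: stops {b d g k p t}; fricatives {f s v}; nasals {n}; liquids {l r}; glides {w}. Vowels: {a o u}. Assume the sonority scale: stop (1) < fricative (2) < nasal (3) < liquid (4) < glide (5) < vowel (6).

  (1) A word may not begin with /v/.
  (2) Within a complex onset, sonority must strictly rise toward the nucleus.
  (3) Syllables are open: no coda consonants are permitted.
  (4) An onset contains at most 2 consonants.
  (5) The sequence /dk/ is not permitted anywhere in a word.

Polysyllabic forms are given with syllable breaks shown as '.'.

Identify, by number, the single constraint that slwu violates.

4

slwu: syllable 1 onset /slw/ has 3 consonants (> 2).
This is a violation of constraint 4: "An onset contains at most 2 consonants."
The remaining constraints (1, 2, 3, 5) are satisfied.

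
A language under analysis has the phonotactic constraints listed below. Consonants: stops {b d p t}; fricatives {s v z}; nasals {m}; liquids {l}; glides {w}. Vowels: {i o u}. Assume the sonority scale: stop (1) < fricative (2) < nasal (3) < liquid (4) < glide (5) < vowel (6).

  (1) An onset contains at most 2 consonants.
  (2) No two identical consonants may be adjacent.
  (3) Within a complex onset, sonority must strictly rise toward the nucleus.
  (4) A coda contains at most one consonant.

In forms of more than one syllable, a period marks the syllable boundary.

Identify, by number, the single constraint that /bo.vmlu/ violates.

1

/bo.vmlu/: syllable 2 onset /vml/ has 3 consonants (> 2).
This is a violation of constraint 1: "An onset contains at most 2 consonants."
The remaining constraints (2, 3, 4) are satisfied.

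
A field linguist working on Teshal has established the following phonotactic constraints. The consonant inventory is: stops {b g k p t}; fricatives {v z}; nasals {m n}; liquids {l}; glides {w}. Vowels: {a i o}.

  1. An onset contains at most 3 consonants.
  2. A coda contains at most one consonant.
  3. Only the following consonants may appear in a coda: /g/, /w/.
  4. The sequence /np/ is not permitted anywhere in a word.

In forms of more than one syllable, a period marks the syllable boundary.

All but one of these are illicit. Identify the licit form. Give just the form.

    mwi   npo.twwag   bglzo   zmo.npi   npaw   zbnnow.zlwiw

mwi — σ1 onset /mw/ (2C), coda /∅/ ok → licit
npo.twwag — violates constraint 4: contains banned sequence /np/ → illicit
bglzo — violates constraint 1: syllable 1 onset /bglz/ has 4 consonants (> 3) → illicit
zmo.npi — violates constraint 4: contains banned sequence /np/ → illicit
npaw — violates constraint 4: contains banned sequence /np/ → illicit
zbnnow.zlwiw — violates constraint 1: syllable 1 onset /zbnn/ has 4 consonants (> 3) → illicit

mwi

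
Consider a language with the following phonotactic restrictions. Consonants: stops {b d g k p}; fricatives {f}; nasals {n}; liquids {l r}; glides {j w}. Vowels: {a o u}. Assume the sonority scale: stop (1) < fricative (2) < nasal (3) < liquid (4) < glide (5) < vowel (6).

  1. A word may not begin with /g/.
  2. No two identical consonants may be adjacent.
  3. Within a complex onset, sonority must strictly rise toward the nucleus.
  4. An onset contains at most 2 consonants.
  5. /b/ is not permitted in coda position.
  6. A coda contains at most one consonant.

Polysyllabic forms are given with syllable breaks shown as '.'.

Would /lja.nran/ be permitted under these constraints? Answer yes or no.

/lja.nran/ — σ1 onset /lj/ (4→5 rises), coda /∅/ ok; σ2 onset /nr/ (3→4 rises), coda /n/ ok → permitted

yes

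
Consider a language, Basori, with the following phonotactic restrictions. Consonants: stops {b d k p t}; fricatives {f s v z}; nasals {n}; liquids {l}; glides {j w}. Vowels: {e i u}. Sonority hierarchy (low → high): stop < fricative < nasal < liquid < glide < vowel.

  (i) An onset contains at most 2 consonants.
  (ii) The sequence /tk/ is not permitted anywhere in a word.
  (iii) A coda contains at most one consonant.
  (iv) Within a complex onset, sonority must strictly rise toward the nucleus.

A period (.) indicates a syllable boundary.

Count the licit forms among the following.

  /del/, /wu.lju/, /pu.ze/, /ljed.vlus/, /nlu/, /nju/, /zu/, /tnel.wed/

/del/ — σ1 onset /d/, coda /l/ ok → licit
/wu.lju/ — σ1 onset /w/, coda /∅/ ok; σ2 onset /lj/ (4→5 rises), coda /∅/ ok → licit
/pu.ze/ — σ1 onset /p/, coda /∅/ ok; σ2 onset /z/, coda /∅/ ok → licit
/ljed.vlus/ — σ1 onset /lj/ (4→5 rises), coda /d/ ok; σ2 onset /vl/ (2→4 rises), coda /s/ ok → licit
/nlu/ — σ1 onset /nl/ (3→4 rises), coda /∅/ ok → licit
/nju/ — σ1 onset /nj/ (3→5 rises), coda /∅/ ok → licit
/zu/ — σ1 onset /z/, coda /∅/ ok → licit
/tnel.wed/ — σ1 onset /tn/ (1→3 rises), coda /l/ ok; σ2 onset /w/, coda /d/ ok → licit
Licit: /del/, /wu.lju/, /pu.ze/, /ljed.vlus/, /nlu/, /nju/, /zu/, /tnel.wed/ → 8.

8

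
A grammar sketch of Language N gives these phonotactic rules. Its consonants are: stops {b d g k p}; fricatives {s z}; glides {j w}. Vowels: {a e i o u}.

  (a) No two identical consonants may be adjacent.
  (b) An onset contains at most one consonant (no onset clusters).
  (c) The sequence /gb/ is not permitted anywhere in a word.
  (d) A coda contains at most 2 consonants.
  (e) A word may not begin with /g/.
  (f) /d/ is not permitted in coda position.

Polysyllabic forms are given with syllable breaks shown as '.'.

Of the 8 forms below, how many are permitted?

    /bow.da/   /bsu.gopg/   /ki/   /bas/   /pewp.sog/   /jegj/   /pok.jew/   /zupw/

/bow.da/ — σ1 onset /b/, coda /w/ ok; σ2 onset /d/, coda /∅/ ok → permitted
/bsu.gopg/ — violates constraint (b): syllable 1 onset /bs/ has 2 consonants (> 1) → not permitted
/ki/ — σ1 onset /k/, coda /∅/ ok → permitted
/bas/ — σ1 onset /b/, coda /s/ ok → permitted
/pewp.sog/ — σ1 onset /p/, coda /wp/ (2C) ok; σ2 onset /s/, coda /g/ ok → permitted
/jegj/ — σ1 onset /j/, coda /gj/ (2C) ok → permitted
/pok.jew/ — σ1 onset /p/, coda /k/ ok; σ2 onset /j/, coda /w/ ok → permitted
/zupw/ — σ1 onset /z/, coda /pw/ (2C) ok → permitted
Permitted: /bow.da/, /ki/, /bas/, /pewp.sog/, /jegj/, /pok.jew/, /zupw/ → 7.

7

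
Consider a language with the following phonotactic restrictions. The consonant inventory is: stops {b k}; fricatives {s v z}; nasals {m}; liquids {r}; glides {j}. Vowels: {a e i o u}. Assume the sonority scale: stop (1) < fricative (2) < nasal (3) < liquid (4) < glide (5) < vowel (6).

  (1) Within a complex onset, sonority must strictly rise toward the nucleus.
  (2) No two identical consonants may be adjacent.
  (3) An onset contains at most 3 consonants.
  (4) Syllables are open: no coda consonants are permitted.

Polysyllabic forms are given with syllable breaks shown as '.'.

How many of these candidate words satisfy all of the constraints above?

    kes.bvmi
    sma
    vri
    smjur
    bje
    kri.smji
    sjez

4

kes.bvmi — violates constraint 4: syllable 1 coda /s/ has 1 consonant (> 0) → illicit
sma — σ1 onset /sm/ (2→3 rises), coda /∅/ ok → licit
vri — σ1 onset /vr/ (2→4 rises), coda /∅/ ok → licit
smjur — violates constraint 4: syllable 1 coda /r/ has 1 consonant (> 0) → illicit
bje — σ1 onset /bj/ (1→5 rises), coda /∅/ ok → licit
kri.smji — σ1 onset /kr/ (1→4 rises), coda /∅/ ok; σ2 onset /smj/ (2→3→5 rises), coda /∅/ ok → licit
sjez — violates constraint 4: syllable 1 coda /z/ has 1 consonant (> 0) → illicit
Licit: sma, vri, bje, kri.smji → 4.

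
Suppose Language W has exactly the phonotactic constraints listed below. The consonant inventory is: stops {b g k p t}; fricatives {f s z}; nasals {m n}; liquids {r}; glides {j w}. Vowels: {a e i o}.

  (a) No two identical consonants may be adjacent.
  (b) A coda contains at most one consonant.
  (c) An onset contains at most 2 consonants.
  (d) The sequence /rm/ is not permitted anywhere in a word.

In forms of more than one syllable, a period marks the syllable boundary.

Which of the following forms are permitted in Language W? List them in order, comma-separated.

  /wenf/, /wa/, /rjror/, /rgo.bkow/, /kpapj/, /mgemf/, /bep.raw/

/wenf/ — violates constraint (b): syllable 1 coda /nf/ has 2 consonants (> 1) → not permitted
/wa/ — σ1 onset /w/, coda /∅/ ok → permitted
/rjror/ — violates constraint (c): syllable 1 onset /rjr/ has 3 consonants (> 2) → not permitted
/rgo.bkow/ — σ1 onset /rg/ (2C), coda /∅/ ok; σ2 onset /bk/ (2C), coda /w/ ok → permitted
/kpapj/ — violates constraint (b): syllable 1 coda /pj/ has 2 consonants (> 1) → not permitted
/mgemf/ — violates constraint (b): syllable 1 coda /mf/ has 2 consonants (> 1) → not permitted
/bep.raw/ — σ1 onset /b/, coda /p/ ok; σ2 onset /r/, coda /w/ ok → permitted

/wa/, /rgo.bkow/, /bep.raw/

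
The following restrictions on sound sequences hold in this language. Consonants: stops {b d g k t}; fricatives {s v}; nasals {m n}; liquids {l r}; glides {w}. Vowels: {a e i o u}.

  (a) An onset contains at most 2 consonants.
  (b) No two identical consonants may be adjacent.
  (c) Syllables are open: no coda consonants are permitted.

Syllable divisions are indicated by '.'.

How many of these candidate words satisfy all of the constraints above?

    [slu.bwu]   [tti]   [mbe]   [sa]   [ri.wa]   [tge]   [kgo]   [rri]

6

[slu.bwu] — σ1 onset /sl/ (2C), coda /∅/ ok; σ2 onset /bw/ (2C), coda /∅/ ok → licit
[tti] — violates constraint (b): adjacent identical consonants /tt/ → illicit
[mbe] — σ1 onset /mb/ (2C), coda /∅/ ok → licit
[sa] — σ1 onset /s/, coda /∅/ ok → licit
[ri.wa] — σ1 onset /r/, coda /∅/ ok; σ2 onset /w/, coda /∅/ ok → licit
[tge] — σ1 onset /tg/ (2C), coda /∅/ ok → licit
[kgo] — σ1 onset /kg/ (2C), coda /∅/ ok → licit
[rri] — violates constraint (b): adjacent identical consonants /rr/ → illicit
Licit: [slu.bwu], [mbe], [sa], [ri.wa], [tge], [kgo] → 6.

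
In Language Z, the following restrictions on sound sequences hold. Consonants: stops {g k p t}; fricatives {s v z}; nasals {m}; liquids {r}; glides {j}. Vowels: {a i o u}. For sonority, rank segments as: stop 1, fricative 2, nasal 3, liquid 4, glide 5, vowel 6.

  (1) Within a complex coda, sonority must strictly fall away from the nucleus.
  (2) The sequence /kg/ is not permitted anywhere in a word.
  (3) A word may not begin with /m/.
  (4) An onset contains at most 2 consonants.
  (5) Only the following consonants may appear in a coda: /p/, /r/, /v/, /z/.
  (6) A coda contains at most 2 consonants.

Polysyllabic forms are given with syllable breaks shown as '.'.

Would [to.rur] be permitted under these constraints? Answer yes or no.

yes

[to.rur] — σ1 onset /t/, coda /∅/ ok; σ2 onset /r/, coda /r/ ok → permitted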